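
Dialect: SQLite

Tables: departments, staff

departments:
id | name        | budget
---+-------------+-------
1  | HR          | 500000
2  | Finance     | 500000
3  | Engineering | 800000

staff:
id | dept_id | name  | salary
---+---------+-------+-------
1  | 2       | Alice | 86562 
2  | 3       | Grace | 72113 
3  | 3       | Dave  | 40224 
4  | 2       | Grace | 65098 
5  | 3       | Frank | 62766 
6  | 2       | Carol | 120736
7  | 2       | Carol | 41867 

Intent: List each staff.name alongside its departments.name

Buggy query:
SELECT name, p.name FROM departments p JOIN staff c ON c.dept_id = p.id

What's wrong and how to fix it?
Bug: Both tables have a 'name' column; the unqualified reference is ambiguous

Fix: Prefix ambiguous columns with the table alias

Corrected query:
SELECT c.name, p.name FROM departments p JOIN staff c ON c.dept_id = p.id

Result:
name  | name       
------+------------
Alice | Finance    
Grace | Engineering
Dave  | Engineering
Grace | Finance    
Frank | Engineering
Carol | Finance    
Carol | Finance    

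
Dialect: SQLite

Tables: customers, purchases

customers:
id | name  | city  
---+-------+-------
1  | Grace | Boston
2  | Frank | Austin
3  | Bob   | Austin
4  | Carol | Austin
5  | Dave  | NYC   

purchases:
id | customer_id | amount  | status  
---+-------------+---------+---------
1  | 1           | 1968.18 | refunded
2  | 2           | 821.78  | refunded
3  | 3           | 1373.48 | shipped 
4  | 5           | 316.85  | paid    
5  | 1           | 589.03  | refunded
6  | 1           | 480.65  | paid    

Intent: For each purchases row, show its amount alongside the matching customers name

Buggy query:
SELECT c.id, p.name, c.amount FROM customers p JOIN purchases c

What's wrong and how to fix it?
Bug: JOIN with no ON clause produces a cartesian product; every purchases row pairs with every customers row

Fix: Specify the join condition linking the foreign key to the parent id

Corrected query:
SELECT c.id, p.name, c.amount FROM customers p JOIN purchases c ON c.customer_id = p.id

Result:
id | name  | amount 
---+-------+--------
1  | Grace | 1968.18
2  | Frank | 821.78 
3  | Bob   | 1373.48
4  | Dave  | 316.85 
5  | Grace | 589.03 
6  | Grace | 480.65 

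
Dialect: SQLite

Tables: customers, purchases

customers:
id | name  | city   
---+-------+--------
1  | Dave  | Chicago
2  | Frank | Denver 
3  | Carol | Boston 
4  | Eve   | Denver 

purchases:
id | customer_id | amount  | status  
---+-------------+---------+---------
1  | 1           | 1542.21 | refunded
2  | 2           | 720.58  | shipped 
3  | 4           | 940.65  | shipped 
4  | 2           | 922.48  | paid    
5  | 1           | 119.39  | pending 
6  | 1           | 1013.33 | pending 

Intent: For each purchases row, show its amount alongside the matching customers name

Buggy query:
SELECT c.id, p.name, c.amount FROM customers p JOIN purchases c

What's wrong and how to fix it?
Bug: JOIN with no ON clause produces a cartesian product; every purchases row pairs with every customers row

Fix: Add ON c.customer_id = p.id to the JOIN

Corrected query:
SELECT c.id, p.name, c.amount FROM customers p JOIN purchases c ON c.customer_id = p.id

Result:
id | name  | amount 
---+-------+--------
1  | Dave  | 1542.21
2  | Frank | 720.58 
3  | Eve   | 940.65 
4  | Frank | 922.48 
5  | Dave  | 119.39 
6  | Dave  | 1013.33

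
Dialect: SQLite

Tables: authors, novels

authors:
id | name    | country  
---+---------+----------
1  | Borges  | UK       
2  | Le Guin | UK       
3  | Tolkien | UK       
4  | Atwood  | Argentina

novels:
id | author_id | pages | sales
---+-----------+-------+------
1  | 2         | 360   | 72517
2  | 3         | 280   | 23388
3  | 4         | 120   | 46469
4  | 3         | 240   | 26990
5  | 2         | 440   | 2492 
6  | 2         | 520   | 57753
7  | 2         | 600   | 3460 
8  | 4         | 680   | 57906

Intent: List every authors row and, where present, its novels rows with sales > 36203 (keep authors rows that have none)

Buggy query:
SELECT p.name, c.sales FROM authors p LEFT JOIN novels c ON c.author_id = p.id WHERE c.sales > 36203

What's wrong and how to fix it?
Bug: A WHERE condition on the right-hand table after LEFT JOIN drops unmatched parents

Fix: Put 'c.sales > 36203' in the JOIN's ON clause instead of WHERE

Corrected query:
SELECT p.name, c.sales FROM authors p LEFT JOIN novels c ON c.author_id = p.id AND c.sales > 36203

Result:
name    | sales
--------+------
Borges  | NULL 
Le Guin | 57753
Le Guin | 72517
Tolkien | NULL 
Atwood  | 46469
Atwood  | 57906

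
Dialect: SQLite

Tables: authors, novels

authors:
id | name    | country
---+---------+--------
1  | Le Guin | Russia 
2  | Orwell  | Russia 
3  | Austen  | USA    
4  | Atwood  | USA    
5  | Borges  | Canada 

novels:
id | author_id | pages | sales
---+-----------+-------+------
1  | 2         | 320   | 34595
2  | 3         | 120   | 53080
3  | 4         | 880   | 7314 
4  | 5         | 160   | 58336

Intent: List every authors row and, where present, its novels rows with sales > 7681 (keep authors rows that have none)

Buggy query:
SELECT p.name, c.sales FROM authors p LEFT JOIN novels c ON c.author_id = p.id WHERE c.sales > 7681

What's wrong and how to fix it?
Bug: A WHERE condition on the right-hand table after LEFT JOIN drops unmatched parents

Fix: Put 'c.sales > 7681' in the JOIN's ON clause instead of WHERE

Corrected query:
SELECT p.name, c.sales FROM authors p LEFT JOIN novels c ON c.author_id = p.id AND c.sales > 7681

Result:
name    | sales
--------+------
Le Guin | NULL 
Orwell  | 34595
Austen  | 53080
Atwood  | NULL 
Borges  | 58336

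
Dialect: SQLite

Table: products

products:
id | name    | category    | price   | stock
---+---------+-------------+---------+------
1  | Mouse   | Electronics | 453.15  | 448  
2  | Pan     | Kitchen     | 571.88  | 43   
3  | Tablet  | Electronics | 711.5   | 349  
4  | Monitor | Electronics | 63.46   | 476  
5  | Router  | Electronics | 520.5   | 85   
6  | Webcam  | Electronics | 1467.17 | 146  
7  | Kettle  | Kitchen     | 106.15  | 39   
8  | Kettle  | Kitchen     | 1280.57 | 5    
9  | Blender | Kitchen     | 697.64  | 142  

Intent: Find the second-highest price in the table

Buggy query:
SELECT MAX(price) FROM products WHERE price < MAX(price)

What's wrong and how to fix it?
Bug: The inner MAX is an aggregate inside WHERE, which is not allowed

Fix: Put the inner MAX in a scalar subquery

Corrected query:
SELECT MAX(price) FROM products WHERE price < (SELECT MAX(price) FROM products)

Result:
MAX(price)
----------
1280.57   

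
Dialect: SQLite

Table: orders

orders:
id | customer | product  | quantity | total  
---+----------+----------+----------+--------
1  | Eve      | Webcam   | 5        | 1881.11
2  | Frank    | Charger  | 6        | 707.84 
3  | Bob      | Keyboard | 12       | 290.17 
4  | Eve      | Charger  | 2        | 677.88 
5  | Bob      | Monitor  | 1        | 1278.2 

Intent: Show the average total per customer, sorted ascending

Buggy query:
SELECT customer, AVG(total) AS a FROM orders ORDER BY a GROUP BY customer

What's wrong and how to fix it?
Bug: GROUP BY must precede ORDER BY

Fix: Reorder: SELECT … FROM … GROUP BY … ORDER BY …

Corrected query:
SELECT customer, AVG(total) AS a FROM orders GROUP BY customer ORDER BY a

Result:
customer | a       
---------+---------
Frank    | 707.84  
Bob      | 784.185 
Eve      | 1279.495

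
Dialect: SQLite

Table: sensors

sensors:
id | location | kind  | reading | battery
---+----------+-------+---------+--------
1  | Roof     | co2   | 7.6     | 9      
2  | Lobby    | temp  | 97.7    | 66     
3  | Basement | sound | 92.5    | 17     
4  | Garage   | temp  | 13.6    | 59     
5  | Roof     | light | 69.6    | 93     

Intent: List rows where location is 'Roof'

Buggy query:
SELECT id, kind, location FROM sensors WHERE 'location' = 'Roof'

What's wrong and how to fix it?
Bug: Single quotes denote string literals in SQL; the column name is being compared as a constant string

Fix: Remove the quotes around the column name (or use double quotes for an identifier)

Corrected query:
SELECT id, kind, location FROM sensors WHERE location = 'Roof'

Result:
id | kind  | location
---+-------+---------
1  | co2   | Roof    
5  | light | Roof    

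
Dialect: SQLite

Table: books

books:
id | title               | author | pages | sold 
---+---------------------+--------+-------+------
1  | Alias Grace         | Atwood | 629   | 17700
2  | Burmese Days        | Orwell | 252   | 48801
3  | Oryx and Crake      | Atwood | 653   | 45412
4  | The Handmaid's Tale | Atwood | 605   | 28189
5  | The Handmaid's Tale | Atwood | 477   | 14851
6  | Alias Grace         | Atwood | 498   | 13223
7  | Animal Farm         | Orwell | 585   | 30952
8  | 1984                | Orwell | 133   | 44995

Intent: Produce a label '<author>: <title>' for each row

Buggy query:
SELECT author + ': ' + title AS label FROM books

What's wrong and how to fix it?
Bug: SQLite uses || for string concatenation; + coerces text to numbers (yielding 0)

Fix: Use the || operator for string concatenation

Corrected query:
SELECT author || ': ' || title AS label FROM books

Result:
label                      
---------------------------
Atwood: Alias Grace        
Orwell: Burmese Days       
Atwood: Oryx and Crake     
Atwood: The Handmaid's Tale
Atwood: The Handmaid's Tale
Atwood: Alias Grace        
Orwell: Animal Farm        
Orwell: 1984               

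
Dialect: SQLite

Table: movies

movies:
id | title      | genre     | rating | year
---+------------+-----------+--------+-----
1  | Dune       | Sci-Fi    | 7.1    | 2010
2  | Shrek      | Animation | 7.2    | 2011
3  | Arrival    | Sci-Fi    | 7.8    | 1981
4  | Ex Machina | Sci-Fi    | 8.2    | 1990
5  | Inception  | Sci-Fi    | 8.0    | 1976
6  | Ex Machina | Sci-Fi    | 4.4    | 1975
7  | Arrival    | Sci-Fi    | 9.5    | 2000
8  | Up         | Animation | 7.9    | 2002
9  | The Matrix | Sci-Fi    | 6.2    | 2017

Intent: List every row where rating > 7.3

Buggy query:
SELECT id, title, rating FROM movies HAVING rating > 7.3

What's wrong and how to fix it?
Bug: This is a non-aggregate query (no GROUP BY, no aggregates), so in SQLite the HAVING clause is invalid here; a row-level condition belongs in WHERE

Fix: Replace HAVING with WHERE since the condition applies to individual rows

Corrected query:
SELECT id, title, rating FROM movies WHERE rating > 7.3

Result:
id | title      | rating
---+------------+-------
3  | Arrival    | 7.8   
4  | Ex Machina | 8.2   
5  | Inception  | 8     
7  | Arrival    | 9.5   
8  | Up         | 7.9   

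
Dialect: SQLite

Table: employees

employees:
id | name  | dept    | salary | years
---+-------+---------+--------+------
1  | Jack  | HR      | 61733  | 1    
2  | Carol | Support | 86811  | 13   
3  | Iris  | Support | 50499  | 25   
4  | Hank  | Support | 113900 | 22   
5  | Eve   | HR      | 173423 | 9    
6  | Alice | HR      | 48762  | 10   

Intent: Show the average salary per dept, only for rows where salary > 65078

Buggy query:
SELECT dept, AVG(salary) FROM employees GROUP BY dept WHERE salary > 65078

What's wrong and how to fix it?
Bug: Row-level WHERE must come before GROUP BY in the clause order

Fix: Place WHERE between FROM and GROUP BY

Corrected query:
SELECT dept, AVG(salary) FROM employees WHERE salary > 65078 GROUP BY dept

Result:
dept    | AVG(salary)
--------+------------
HR      | 173423     
Support | 100355.5   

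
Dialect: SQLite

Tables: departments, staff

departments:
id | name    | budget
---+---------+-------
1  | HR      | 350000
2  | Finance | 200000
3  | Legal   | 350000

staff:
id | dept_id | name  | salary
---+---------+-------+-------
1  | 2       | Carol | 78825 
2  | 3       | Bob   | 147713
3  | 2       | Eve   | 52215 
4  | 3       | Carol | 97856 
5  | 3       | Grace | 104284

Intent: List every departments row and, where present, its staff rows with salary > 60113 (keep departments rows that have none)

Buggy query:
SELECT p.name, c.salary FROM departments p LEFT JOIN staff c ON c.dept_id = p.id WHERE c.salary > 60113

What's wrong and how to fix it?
Bug: A WHERE condition on the right-hand table after LEFT JOIN drops unmatched parents

Fix: Move the right-table condition into the ON clause so unmatched parents are kept

Corrected query:
SELECT p.name, c.salary FROM departments p LEFT JOIN staff c ON c.dept_id = p.id AND c.salary > 60113

Result:
name    | salary
--------+-------
HR      | NULL  
Finance | 78825 
Legal   | 97856 
Legal   | 104284
Legal   | 147713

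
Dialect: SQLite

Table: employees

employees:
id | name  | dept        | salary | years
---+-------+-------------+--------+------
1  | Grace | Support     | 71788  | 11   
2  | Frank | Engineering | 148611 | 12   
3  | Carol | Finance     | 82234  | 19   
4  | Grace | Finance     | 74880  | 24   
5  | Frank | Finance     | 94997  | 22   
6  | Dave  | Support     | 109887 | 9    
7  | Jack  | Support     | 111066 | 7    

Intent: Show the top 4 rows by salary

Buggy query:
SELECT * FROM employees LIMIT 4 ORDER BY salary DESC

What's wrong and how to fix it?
Bug: ORDER BY cannot follow LIMIT; LIMIT is the final clause

Fix: Swap the clauses: ORDER BY first, then LIMIT

Corrected query:
SELECT * FROM employees ORDER BY salary DESC LIMIT 4

Result:
id | name  | dept        | salary | years
---+-------+-------------+--------+------
2  | Frank | Engineering | 148611 | 12   
7  | Jack  | Support     | 111066 | 7    
6  | Dave  | Support     | 109887 | 9    
5  | Frank | Finance     | 94997  | 22   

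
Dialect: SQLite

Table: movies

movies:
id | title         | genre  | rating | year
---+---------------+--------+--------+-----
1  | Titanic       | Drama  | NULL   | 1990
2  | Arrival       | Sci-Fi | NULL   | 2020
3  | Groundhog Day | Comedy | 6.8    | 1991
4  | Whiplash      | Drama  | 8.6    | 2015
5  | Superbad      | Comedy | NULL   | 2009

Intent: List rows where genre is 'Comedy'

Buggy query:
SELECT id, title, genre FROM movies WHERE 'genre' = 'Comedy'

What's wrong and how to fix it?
Bug: 'genre' in single quotes is a string literal, not the column; the comparison is literal-vs-literal and never true

Fix: Remove the quotes around the column name (or use double quotes for an identifier)

Corrected query:
SELECT id, title, genre FROM movies WHERE genre = 'Comedy'

Result:
id | title         | genre 
---+---------------+-------
3  | Groundhog Day | Comedy
5  | Superbad      | Comedy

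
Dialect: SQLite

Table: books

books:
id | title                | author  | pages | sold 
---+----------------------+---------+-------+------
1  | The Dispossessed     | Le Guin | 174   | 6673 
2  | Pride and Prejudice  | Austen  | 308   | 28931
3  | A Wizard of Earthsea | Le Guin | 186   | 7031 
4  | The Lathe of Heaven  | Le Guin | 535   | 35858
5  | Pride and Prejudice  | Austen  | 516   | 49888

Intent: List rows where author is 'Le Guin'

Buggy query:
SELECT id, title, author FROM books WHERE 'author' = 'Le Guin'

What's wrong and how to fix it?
Bug: 'author' in single quotes is a string literal, not the column; the comparison is literal-vs-literal and never true

Fix: Reference the column as author without single quotes

Corrected query:
SELECT id, title, author FROM books WHERE author = 'Le Guin'

Result:
id | title                | author 
---+----------------------+--------
1  | The Dispossessed     | Le Guin
3  | A Wizard of Earthsea | Le Guin
4  | The Lathe of Heaven  | Le Guin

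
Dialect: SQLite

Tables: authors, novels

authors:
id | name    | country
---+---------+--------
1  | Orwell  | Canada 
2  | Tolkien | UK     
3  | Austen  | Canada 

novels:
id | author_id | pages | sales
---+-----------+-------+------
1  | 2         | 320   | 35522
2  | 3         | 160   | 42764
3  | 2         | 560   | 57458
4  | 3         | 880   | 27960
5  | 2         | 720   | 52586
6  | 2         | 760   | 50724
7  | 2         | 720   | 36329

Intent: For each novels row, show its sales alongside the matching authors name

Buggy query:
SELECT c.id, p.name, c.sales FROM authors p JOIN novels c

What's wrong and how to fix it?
Bug: JOIN with no ON clause produces a cartesian product; every novels row pairs with every authors row

Fix: Specify the join condition linking the foreign key to the parent id

Corrected query:
SELECT c.id, p.name, c.sales FROM authors p JOIN novels c ON c.author_id = p.id

Result:
id | name    | sales
---+---------+------
1  | Tolkien | 35522
2  | Austen  | 42764
3  | Tolkien | 57458
4  | Austen  | 27960
5  | Tolkien | 52586
6  | Tolkien | 50724
7  | Tolkien | 36329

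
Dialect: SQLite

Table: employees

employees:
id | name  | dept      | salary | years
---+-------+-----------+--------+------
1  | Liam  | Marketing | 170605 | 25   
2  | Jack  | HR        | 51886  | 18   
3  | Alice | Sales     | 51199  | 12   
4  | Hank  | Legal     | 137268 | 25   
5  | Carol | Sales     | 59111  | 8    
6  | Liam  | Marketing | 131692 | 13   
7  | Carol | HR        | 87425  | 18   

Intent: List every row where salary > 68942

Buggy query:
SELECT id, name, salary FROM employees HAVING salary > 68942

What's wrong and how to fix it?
Bug: This is a non-aggregate query (no GROUP BY, no aggregates), so in SQLite the HAVING clause is invalid here; a row-level condition belongs in WHERE

Fix: Replace HAVING with WHERE since the condition applies to individual rows

Corrected query:
SELECT id, name, salary FROM employees WHERE salary > 68942

Result:
id | name  | salary
---+-------+-------
1  | Liam  | 170605
4  | Hank  | 137268
6  | Liam  | 131692
7  | Carol | 87425 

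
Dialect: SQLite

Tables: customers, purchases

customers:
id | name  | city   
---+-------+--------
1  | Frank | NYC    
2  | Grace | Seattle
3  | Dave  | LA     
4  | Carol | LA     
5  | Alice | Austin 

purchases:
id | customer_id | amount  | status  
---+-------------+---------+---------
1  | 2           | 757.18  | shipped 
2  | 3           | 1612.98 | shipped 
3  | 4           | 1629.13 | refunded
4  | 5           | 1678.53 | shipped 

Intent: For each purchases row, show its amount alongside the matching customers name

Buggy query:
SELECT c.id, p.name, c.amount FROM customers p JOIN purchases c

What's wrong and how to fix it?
Bug: JOIN with no ON clause produces a cartesian product; every purchases row pairs with every customers row

Fix: Add ON c.customer_id = p.id to the JOIN

Corrected query:
SELECT c.id, p.name, c.amount FROM customers p JOIN purchases c ON c.customer_id = p.id

Result:
id | name  | amount 
---+-------+--------
1  | Grace | 757.18 
2  | Dave  | 1612.98
3  | Carol | 1629.13
4  | Alice | 1678.53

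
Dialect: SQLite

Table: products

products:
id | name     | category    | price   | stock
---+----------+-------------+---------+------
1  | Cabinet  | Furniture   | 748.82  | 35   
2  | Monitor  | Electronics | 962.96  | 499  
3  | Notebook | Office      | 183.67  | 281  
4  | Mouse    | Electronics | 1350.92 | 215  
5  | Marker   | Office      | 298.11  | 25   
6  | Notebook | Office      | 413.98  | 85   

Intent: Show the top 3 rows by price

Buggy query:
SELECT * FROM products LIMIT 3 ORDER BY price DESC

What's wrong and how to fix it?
Bug: LIMIT must come after ORDER BY

Fix: Sort with ORDER BY, then apply LIMIT

Corrected query:
SELECT * FROM products ORDER BY price DESC LIMIT 3

Result:
id | name    | category    | price   | stock
---+---------+-------------+---------+------
4  | Mouse   | Electronics | 1350.92 | 215  
2  | Monitor | Electronics | 962.96  | 499  
1  | Cabinet | Furniture   | 748.82  | 35   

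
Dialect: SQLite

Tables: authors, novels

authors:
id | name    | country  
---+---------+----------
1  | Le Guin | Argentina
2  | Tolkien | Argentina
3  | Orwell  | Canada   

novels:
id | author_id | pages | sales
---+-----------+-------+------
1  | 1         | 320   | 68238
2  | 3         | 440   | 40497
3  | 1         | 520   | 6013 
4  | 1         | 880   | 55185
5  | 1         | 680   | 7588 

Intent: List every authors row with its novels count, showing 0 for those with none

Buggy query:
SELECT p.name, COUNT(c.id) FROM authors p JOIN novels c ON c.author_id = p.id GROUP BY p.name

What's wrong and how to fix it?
Bug: An inner join excludes parents with zero children

Fix: Use LEFT JOIN so parents without children still appear (COUNT(c.id) gives 0)

Corrected query:
SELECT p.name, COUNT(c.id) FROM authors p LEFT JOIN novels c ON c.author_id = p.id GROUP BY p.name

Result:
name    | COUNT(c.id)
--------+------------
Le Guin | 4          
Orwell  | 1          
Tolkien | 0          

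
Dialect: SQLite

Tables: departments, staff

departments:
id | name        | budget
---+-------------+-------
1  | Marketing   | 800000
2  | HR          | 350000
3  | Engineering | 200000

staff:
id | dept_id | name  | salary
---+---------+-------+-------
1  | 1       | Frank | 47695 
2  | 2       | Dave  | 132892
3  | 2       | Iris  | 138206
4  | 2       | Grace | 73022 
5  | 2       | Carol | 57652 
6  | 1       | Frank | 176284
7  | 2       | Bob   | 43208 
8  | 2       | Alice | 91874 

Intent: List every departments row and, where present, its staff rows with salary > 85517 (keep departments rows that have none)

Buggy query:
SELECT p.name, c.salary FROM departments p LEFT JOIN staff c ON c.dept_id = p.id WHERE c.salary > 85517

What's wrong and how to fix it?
Bug: A WHERE condition on the right-hand table after LEFT JOIN drops unmatched parents

Fix: Put 'c.salary > 85517' in the JOIN's ON clause instead of WHERE

Corrected query:
SELECT p.name, c.salary FROM departments p LEFT JOIN staff c ON c.dept_id = p.id AND c.salary > 85517

Result:
name        | salary
------------+-------
Marketing   | 176284
HR          | 91874 
HR          | 132892
HR          | 138206
Engineering | NULL  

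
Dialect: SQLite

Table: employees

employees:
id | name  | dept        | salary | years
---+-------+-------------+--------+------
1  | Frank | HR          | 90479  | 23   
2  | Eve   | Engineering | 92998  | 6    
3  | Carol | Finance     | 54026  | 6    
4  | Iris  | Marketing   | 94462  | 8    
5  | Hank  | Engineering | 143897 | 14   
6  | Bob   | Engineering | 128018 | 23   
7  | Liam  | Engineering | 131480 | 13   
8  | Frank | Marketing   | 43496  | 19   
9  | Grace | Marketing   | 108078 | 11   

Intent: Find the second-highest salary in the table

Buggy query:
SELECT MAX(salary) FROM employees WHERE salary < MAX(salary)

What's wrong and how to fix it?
Bug: The inner MAX is an aggregate inside WHERE, which is not allowed

Fix: Put the inner MAX in a scalar subquery

Corrected query:
SELECT MAX(salary) FROM employees WHERE salary < (SELECT MAX(salary) FROM employees)

Result:
MAX(salary)
-----------
131480     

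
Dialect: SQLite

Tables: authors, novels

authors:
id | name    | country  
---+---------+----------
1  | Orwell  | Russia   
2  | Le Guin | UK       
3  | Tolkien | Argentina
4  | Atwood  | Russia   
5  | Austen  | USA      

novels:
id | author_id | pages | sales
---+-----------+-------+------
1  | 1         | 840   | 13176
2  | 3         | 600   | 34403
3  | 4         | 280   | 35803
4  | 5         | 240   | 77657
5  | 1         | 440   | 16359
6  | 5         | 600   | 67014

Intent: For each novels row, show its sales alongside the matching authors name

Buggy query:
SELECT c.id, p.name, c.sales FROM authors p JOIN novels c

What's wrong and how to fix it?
Bug: Missing join condition: each novels row is matched to all authors rows instead of just its own

Fix: Specify the join condition linking the foreign key to the parent id

Corrected query:
SELECT c.id, p.name, c.sales FROM authors p JOIN novels c ON c.author_id = p.id

Result:
id | name    | sales
---+---------+------
1  | Orwell  | 13176
2  | Tolkien | 34403
3  | Atwood  | 35803
4  | Austen  | 77657
5  | Orwell  | 16359
6  | Austen  | 67014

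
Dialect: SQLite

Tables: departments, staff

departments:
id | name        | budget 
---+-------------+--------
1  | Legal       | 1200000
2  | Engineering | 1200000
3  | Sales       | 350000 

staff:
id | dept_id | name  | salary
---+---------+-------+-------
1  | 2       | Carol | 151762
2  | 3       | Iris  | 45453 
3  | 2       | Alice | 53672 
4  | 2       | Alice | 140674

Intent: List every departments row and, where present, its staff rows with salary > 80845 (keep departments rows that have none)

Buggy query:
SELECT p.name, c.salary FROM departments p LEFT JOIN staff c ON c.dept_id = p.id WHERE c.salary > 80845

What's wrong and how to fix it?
Bug: A WHERE condition on the right-hand table after LEFT JOIN drops unmatched parents

Fix: Put 'c.salary > 80845' in the JOIN's ON clause instead of WHERE

Corrected query:
SELECT p.name, c.salary FROM departments p LEFT JOIN staff c ON c.dept_id = p.id AND c.salary > 80845

Result:
name        | salary
------------+-------
Legal       | NULL  
Engineering | 140674
Engineering | 151762
Sales       | NULL  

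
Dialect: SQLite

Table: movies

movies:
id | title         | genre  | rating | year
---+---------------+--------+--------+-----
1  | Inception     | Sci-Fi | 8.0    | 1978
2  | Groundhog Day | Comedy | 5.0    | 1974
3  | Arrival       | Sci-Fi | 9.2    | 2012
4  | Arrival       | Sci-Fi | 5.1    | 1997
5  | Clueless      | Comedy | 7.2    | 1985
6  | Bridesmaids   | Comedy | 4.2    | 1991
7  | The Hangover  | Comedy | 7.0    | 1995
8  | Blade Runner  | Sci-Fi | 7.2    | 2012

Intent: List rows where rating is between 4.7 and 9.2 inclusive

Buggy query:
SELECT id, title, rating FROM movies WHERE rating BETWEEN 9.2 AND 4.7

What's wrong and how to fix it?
Bug: BETWEEN expects the lower bound first; with 9.2 AND 4.7 the range is empty

Fix: Write BETWEEN 4.7 AND 9.2

Corrected query:
SELECT id, title, rating FROM movies WHERE rating BETWEEN 4.7 AND 9.2

Result:
id | title         | rating
---+---------------+-------
1  | Inception     | 8     
2  | Groundhog Day | 5     
3  | Arrival       | 9.2   
4  | Arrival       | 5.1   
5  | Clueless      | 7.2   
7  | The Hangover  | 7     
8  | Blade Runner  | 7.2   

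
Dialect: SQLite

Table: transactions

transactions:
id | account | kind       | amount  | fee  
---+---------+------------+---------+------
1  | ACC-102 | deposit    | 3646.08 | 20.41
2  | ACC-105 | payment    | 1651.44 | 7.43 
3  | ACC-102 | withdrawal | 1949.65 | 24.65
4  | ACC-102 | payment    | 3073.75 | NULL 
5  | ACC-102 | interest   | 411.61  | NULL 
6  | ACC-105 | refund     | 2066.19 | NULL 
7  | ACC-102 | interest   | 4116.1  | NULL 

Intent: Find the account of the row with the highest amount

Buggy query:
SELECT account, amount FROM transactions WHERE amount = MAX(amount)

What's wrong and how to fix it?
Bug: WHERE is evaluated per row; an aggregate over the whole table isn't defined there

Fix: Wrap MAX in a scalar subquery so WHERE compares against a single value

Corrected query:
SELECT account, amount FROM transactions WHERE amount = (SELECT MAX(amount) FROM transactions)

Result:
account | amount
--------+-------
ACC-102 | 4116.1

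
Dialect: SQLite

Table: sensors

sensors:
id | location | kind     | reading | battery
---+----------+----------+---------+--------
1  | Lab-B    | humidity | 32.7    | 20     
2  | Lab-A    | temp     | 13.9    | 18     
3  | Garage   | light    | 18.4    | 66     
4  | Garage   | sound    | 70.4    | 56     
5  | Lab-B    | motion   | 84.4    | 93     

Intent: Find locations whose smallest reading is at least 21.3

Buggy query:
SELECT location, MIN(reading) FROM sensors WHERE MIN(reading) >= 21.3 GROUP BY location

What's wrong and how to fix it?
Bug: Aggregates like MIN are computed per group after WHERE runs

Fix: Use HAVING for the per-group MIN condition

Corrected query:
SELECT location, MIN(reading) FROM sensors GROUP BY location HAVING MIN(reading) >= 21.3

Result:
location | MIN(reading)
---------+-------------
Lab-B    | 32.7        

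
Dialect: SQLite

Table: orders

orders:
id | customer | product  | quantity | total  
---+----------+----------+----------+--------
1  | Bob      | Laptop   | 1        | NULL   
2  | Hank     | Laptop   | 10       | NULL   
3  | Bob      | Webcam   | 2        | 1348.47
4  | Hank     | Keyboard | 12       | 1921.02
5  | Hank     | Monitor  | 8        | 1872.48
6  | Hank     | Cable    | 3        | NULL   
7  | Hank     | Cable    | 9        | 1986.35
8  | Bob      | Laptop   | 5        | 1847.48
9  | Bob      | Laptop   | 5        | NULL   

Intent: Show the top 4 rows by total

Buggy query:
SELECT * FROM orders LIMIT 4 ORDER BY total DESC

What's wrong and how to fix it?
Bug: ORDER BY cannot follow LIMIT; LIMIT is the final clause

Fix: Sort with ORDER BY, then apply LIMIT

Corrected query:
SELECT * FROM orders ORDER BY total DESC LIMIT 4

Result:
id | customer | product  | quantity | total  
---+----------+----------+----------+--------
7  | Hank     | Cable    | 9        | 1986.35
4  | Hank     | Keyboard | 12       | 1921.02
5  | Hank     | Monitor  | 8        | 1872.48
8  | Bob      | Laptop   | 5        | 1847.48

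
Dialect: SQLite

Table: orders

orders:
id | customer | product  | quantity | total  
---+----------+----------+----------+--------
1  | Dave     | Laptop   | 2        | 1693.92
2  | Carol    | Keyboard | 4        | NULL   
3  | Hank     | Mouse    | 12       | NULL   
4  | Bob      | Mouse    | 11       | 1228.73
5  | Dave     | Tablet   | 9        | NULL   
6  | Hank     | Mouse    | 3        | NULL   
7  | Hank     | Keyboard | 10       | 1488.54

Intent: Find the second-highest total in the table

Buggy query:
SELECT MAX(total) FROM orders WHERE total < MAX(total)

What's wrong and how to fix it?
Bug: MAX(total) on the right of the comparison is an aggregate-in-WHERE error

Fix: Compute the overall MAX in a subquery, then take MAX of rows below it

Corrected query:
SELECT MAX(total) FROM orders WHERE total < (SELECT MAX(total) FROM orders)

Result:
MAX(total)
----------
1488.54   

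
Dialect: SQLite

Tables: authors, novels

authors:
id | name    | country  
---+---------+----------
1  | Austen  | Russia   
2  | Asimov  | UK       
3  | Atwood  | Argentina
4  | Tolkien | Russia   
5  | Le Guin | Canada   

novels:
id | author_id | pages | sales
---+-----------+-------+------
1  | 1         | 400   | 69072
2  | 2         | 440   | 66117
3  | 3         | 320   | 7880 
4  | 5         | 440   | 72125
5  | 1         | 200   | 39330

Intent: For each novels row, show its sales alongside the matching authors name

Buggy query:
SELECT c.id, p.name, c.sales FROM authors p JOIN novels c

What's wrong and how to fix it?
Bug: JOIN with no ON clause produces a cartesian product; every novels row pairs with every authors row

Fix: Specify the join condition linking the foreign key to the parent id

Corrected query:
SELECT c.id, p.name, c.sales FROM authors p JOIN novels c ON c.author_id = p.id

Result:
id | name    | sales
---+---------+------
1  | Austen  | 69072
2  | Asimov  | 66117
3  | Atwood  | 7880 
4  | Le Guin | 72125
5  | Austen  | 39330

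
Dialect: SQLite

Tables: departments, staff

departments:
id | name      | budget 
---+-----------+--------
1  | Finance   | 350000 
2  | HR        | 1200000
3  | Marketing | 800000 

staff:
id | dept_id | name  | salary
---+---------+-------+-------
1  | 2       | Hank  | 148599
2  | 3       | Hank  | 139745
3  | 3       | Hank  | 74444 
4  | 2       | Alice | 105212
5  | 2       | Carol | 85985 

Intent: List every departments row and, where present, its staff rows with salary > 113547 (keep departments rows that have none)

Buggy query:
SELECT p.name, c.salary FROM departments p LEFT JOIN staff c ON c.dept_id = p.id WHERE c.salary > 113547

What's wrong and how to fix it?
Bug: A WHERE condition on the right-hand table after LEFT JOIN drops unmatched parents

Fix: Move the right-table condition into the ON clause so unmatched parents are kept

Corrected query:
SELECT p.name, c.salary FROM departments p LEFT JOIN staff c ON c.dept_id = p.id AND c.salary > 113547

Result:
name      | salary
----------+-------
Finance   | NULL  
HR        | 148599
Marketing | 139745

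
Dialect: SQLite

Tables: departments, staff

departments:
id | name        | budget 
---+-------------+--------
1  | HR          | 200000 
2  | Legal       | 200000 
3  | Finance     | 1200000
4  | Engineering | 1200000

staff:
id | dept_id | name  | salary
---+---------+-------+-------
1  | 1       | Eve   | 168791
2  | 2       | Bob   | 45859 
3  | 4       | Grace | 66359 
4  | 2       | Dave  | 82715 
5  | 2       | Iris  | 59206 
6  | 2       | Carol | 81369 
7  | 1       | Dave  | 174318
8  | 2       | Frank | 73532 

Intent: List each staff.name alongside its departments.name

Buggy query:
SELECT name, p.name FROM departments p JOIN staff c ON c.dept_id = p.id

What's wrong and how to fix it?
Bug: Both tables have a 'name' column; the unqualified reference is ambiguous

Fix: Prefix ambiguous columns with the table alias

Corrected query:
SELECT c.name, p.name FROM departments p JOIN staff c ON c.dept_id = p.id

Result:
name  | name       
------+------------
Eve   | HR         
Bob   | Legal      
Grace | Engineering
Dave  | Legal      
Iris  | Legal      
Carol | Legal      
Dave  | HR         
Frank | Legal      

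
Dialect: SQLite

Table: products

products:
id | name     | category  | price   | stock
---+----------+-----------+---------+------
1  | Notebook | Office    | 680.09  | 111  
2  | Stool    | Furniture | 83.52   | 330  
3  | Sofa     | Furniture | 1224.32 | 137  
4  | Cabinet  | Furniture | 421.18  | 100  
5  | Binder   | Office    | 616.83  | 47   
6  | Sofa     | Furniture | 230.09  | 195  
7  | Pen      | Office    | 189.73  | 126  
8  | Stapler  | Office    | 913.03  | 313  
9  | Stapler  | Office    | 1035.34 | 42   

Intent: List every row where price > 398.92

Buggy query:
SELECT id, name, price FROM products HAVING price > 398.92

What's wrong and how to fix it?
Bug: This is a non-aggregate query (no GROUP BY, no aggregates), so in SQLite the HAVING clause is invalid here; a row-level condition belongs in WHERE

Fix: Replace HAVING with WHERE since the condition applies to individual rows

Corrected query:
SELECT id, name, price FROM products WHERE price > 398.92

Result:
id | name     | price  
---+----------+--------
1  | Notebook | 680.09 
3  | Sofa     | 1224.32
4  | Cabinet  | 421.18 
5  | Binder   | 616.83 
8  | Stapler  | 913.03 
9  | Stapler  | 1035.34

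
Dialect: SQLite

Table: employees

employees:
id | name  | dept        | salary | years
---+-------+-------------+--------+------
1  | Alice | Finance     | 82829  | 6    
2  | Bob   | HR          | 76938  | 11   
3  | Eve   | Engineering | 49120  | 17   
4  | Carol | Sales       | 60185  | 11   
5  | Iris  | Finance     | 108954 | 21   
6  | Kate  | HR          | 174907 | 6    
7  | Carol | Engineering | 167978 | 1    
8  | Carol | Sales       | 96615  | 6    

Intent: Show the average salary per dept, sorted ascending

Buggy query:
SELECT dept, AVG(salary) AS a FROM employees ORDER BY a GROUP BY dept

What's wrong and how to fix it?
Bug: ORDER BY appears before GROUP BY; SQL clause order requires GROUP BY first

Fix: Move ORDER BY to the end, after GROUP BY

Corrected query:
SELECT dept, AVG(salary) AS a FROM employees GROUP BY dept ORDER BY a

Result:
dept        | a       
------------+---------
Sales       | 78400   
Finance     | 95891.5 
Engineering | 108549  
HR          | 125922.5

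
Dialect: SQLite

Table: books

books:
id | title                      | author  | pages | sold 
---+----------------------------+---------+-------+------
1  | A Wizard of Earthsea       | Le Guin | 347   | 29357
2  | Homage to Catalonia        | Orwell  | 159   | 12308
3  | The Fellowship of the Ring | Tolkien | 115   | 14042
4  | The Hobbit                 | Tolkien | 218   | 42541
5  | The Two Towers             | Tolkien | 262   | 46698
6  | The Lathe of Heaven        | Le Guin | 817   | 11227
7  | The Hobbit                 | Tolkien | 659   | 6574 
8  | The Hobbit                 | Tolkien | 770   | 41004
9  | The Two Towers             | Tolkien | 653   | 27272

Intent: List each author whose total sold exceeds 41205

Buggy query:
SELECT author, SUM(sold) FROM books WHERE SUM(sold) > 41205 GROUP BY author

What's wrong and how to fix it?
Bug: SUM(sold) is an aggregate, but WHERE filters rows before aggregation

Fix: Move the aggregate condition to a HAVING clause

Corrected query:
SELECT author, SUM(sold) FROM books GROUP BY author HAVING SUM(sold) > 41205

Result:
author  | SUM(sold)
--------+----------
Tolkien | 178131   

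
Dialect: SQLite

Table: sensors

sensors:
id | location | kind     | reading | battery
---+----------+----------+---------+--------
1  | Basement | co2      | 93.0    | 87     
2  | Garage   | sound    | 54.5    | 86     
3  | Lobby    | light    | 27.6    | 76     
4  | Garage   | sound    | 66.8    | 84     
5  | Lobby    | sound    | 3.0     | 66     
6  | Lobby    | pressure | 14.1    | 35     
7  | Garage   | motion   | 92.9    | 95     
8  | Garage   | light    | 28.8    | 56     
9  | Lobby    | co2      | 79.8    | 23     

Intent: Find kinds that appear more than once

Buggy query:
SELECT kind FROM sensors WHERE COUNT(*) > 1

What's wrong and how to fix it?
Bug: WHERE can't reference COUNT(*); aggregates are computed after WHERE

Fix: GROUP BY kind, then filter groups with HAVING COUNT(*) > 1

Corrected query:
SELECT kind FROM sensors GROUP BY kind HAVING COUNT(*) > 1

Result:
kind 
-----
co2  
light
sound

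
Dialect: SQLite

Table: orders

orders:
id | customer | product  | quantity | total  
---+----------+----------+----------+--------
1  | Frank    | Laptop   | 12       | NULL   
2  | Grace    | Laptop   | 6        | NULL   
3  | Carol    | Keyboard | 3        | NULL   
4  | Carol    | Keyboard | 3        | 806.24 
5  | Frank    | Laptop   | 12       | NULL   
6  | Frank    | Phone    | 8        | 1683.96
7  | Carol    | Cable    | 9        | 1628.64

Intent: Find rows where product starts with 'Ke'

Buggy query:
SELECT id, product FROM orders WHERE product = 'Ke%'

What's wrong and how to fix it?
Bug: '=' compares the literal string including the % character; pattern matching needs LIKE

Fix: Use LIKE for wildcard pattern matching

Corrected query:
SELECT id, product FROM orders WHERE product LIKE 'Ke%'

Result:
id | product 
---+---------
3  | Keyboard
4  | Keyboard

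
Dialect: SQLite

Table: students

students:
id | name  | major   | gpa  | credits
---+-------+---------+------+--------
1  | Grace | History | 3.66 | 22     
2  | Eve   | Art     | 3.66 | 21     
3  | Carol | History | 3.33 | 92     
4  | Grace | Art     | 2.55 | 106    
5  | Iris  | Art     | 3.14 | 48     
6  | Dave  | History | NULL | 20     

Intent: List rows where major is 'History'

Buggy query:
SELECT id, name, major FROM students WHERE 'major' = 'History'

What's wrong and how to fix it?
Bug: 'major' in single quotes is a string literal, not the column; the comparison is literal-vs-literal and never true

Fix: Reference the column as major without single quotes

Corrected query:
SELECT id, name, major FROM students WHERE major = 'History'

Result:
id | name  | major  
---+-------+--------
1  | Grace | History
3  | Carol | History
6  | Dave  | History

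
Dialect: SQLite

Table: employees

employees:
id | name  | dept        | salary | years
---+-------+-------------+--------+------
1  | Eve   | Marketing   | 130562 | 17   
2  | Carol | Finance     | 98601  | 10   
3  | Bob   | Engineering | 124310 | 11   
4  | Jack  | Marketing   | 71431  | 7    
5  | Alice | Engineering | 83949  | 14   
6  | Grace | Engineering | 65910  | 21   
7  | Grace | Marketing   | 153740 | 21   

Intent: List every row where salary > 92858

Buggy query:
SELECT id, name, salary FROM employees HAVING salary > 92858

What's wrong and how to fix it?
Bug: This is a non-aggregate query (no GROUP BY, no aggregates), so in SQLite the HAVING clause is invalid here; a row-level condition belongs in WHERE

Fix: Use WHERE for row-level filtering

Corrected query:
SELECT id, name, salary FROM employees WHERE salary > 92858

Result:
id | name  | salary
---+-------+-------
1  | Eve   | 130562
2  | Carol | 98601 
3  | Bob   | 124310
7  | Grace | 153740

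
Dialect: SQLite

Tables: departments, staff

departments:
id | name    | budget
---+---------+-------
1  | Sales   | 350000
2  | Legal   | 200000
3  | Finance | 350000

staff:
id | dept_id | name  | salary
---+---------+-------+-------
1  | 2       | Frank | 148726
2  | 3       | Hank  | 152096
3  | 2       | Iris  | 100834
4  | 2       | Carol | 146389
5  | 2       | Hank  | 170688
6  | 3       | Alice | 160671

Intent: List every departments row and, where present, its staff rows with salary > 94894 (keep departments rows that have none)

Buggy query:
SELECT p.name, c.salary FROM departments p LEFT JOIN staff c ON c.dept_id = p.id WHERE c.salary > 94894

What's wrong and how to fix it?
Bug: Filtering c.salary in WHERE discards the NULL rows produced by LEFT JOIN, turning it into an inner join

Fix: Move the right-table condition into the ON clause so unmatched parents are kept

Corrected query:
SELECT p.name, c.salary FROM departments p LEFT JOIN staff c ON c.dept_id = p.id AND c.salary > 94894

Result:
name    | salary
--------+-------
Sales   | NULL  
Legal   | 100834
Legal   | 146389
Legal   | 148726
Legal   | 170688
Finance | 152096
Finance | 160671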